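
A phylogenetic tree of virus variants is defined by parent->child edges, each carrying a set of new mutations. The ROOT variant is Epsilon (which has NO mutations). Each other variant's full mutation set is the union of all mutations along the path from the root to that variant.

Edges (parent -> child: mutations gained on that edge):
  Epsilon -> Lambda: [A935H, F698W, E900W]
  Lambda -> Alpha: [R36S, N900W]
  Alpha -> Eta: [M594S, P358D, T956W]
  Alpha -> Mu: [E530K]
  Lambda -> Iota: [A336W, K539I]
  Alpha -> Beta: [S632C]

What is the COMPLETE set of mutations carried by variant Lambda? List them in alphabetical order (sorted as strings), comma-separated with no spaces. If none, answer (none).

At Epsilon: gained [] -> total []
At Lambda: gained ['A935H', 'F698W', 'E900W'] -> total ['A935H', 'E900W', 'F698W']

Answer: A935H,E900W,F698W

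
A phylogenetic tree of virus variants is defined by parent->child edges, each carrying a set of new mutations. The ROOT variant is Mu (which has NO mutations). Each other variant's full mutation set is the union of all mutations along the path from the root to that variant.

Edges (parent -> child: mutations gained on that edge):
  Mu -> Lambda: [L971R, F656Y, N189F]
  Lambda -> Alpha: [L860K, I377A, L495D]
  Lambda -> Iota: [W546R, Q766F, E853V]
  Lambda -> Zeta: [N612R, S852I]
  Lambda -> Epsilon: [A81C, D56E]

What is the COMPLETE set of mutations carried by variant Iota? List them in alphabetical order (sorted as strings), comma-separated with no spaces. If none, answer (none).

At Mu: gained [] -> total []
At Lambda: gained ['L971R', 'F656Y', 'N189F'] -> total ['F656Y', 'L971R', 'N189F']
At Iota: gained ['W546R', 'Q766F', 'E853V'] -> total ['E853V', 'F656Y', 'L971R', 'N189F', 'Q766F', 'W546R']

Answer: E853V,F656Y,L971R,N189F,Q766F,W546R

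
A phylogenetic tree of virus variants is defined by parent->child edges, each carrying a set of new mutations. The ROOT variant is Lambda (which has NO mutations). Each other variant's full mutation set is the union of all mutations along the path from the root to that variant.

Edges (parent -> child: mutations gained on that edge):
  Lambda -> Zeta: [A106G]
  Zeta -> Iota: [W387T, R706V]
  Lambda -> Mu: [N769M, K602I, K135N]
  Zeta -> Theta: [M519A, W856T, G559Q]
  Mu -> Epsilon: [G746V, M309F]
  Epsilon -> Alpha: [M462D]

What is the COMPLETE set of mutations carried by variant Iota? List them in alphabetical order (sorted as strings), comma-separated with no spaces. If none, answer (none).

Answer: A106G,R706V,W387T

Derivation:
At Lambda: gained [] -> total []
At Zeta: gained ['A106G'] -> total ['A106G']
At Iota: gained ['W387T', 'R706V'] -> total ['A106G', 'R706V', 'W387T']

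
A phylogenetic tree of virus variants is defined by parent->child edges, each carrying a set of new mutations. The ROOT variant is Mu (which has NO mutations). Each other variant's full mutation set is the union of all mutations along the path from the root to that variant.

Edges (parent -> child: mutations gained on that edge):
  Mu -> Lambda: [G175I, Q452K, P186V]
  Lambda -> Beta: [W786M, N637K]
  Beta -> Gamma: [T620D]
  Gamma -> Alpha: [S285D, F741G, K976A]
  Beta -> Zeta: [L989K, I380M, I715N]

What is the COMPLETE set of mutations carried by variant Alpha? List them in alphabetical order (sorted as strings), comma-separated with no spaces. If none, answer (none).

At Mu: gained [] -> total []
At Lambda: gained ['G175I', 'Q452K', 'P186V'] -> total ['G175I', 'P186V', 'Q452K']
At Beta: gained ['W786M', 'N637K'] -> total ['G175I', 'N637K', 'P186V', 'Q452K', 'W786M']
At Gamma: gained ['T620D'] -> total ['G175I', 'N637K', 'P186V', 'Q452K', 'T620D', 'W786M']
At Alpha: gained ['S285D', 'F741G', 'K976A'] -> total ['F741G', 'G175I', 'K976A', 'N637K', 'P186V', 'Q452K', 'S285D', 'T620D', 'W786M']

Answer: F741G,G175I,K976A,N637K,P186V,Q452K,S285D,T620D,W786M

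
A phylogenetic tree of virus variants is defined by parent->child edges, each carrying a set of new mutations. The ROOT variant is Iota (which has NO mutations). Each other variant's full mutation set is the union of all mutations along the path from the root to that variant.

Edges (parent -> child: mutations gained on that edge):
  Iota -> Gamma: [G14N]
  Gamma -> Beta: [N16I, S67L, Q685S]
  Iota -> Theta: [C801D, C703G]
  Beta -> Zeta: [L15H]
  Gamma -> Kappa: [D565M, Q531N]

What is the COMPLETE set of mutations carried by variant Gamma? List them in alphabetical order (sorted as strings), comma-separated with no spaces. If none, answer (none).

Answer: G14N

Derivation:
At Iota: gained [] -> total []
At Gamma: gained ['G14N'] -> total ['G14N']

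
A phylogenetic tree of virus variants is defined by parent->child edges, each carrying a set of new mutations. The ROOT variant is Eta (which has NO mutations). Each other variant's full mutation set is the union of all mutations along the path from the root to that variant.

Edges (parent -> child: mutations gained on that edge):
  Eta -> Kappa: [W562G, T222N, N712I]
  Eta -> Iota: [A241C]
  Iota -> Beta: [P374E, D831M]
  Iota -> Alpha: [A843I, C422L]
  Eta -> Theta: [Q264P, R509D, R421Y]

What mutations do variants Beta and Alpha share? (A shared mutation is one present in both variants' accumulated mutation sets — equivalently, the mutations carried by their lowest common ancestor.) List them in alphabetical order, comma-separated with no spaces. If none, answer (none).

Accumulating mutations along path to Beta:
  At Eta: gained [] -> total []
  At Iota: gained ['A241C'] -> total ['A241C']
  At Beta: gained ['P374E', 'D831M'] -> total ['A241C', 'D831M', 'P374E']
Mutations(Beta) = ['A241C', 'D831M', 'P374E']
Accumulating mutations along path to Alpha:
  At Eta: gained [] -> total []
  At Iota: gained ['A241C'] -> total ['A241C']
  At Alpha: gained ['A843I', 'C422L'] -> total ['A241C', 'A843I', 'C422L']
Mutations(Alpha) = ['A241C', 'A843I', 'C422L']
Intersection: ['A241C', 'D831M', 'P374E'] ∩ ['A241C', 'A843I', 'C422L'] = ['A241C']

Answer: A241C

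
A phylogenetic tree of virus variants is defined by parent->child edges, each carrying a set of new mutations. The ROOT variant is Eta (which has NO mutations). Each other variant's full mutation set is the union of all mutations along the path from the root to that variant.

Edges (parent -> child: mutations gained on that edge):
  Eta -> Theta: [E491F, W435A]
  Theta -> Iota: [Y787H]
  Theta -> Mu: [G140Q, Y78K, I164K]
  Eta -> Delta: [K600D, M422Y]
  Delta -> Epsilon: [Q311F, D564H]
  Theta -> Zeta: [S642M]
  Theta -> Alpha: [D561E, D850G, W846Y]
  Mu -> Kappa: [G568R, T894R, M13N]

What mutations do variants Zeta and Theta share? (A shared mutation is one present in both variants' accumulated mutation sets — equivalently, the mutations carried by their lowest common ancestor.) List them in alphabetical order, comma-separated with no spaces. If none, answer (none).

Accumulating mutations along path to Zeta:
  At Eta: gained [] -> total []
  At Theta: gained ['E491F', 'W435A'] -> total ['E491F', 'W435A']
  At Zeta: gained ['S642M'] -> total ['E491F', 'S642M', 'W435A']
Mutations(Zeta) = ['E491F', 'S642M', 'W435A']
Accumulating mutations along path to Theta:
  At Eta: gained [] -> total []
  At Theta: gained ['E491F', 'W435A'] -> total ['E491F', 'W435A']
Mutations(Theta) = ['E491F', 'W435A']
Intersection: ['E491F', 'S642M', 'W435A'] ∩ ['E491F', 'W435A'] = ['E491F', 'W435A']

Answer: E491F,W435A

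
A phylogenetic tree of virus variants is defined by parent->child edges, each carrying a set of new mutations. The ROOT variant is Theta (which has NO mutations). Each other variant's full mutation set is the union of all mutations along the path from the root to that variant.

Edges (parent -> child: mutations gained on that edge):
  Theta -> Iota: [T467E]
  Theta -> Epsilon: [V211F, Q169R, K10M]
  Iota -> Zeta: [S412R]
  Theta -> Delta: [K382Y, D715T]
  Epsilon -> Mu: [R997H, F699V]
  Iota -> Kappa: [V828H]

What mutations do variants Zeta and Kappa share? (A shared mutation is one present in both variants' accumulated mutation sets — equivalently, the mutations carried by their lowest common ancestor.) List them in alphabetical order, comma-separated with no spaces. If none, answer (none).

Answer: T467E

Derivation:
Accumulating mutations along path to Zeta:
  At Theta: gained [] -> total []
  At Iota: gained ['T467E'] -> total ['T467E']
  At Zeta: gained ['S412R'] -> total ['S412R', 'T467E']
Mutations(Zeta) = ['S412R', 'T467E']
Accumulating mutations along path to Kappa:
  At Theta: gained [] -> total []
  At Iota: gained ['T467E'] -> total ['T467E']
  At Kappa: gained ['V828H'] -> total ['T467E', 'V828H']
Mutations(Kappa) = ['T467E', 'V828H']
Intersection: ['S412R', 'T467E'] ∩ ['T467E', 'V828H'] = ['T467E']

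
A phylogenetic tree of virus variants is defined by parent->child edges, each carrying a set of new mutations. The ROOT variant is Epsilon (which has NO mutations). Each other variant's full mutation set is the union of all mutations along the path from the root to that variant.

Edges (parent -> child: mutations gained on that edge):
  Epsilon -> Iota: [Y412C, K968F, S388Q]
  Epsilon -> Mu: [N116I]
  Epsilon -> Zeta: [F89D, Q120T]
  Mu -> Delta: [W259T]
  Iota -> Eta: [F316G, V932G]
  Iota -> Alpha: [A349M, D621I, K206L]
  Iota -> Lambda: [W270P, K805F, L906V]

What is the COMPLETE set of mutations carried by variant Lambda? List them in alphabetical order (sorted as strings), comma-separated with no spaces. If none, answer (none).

At Epsilon: gained [] -> total []
At Iota: gained ['Y412C', 'K968F', 'S388Q'] -> total ['K968F', 'S388Q', 'Y412C']
At Lambda: gained ['W270P', 'K805F', 'L906V'] -> total ['K805F', 'K968F', 'L906V', 'S388Q', 'W270P', 'Y412C']

Answer: K805F,K968F,L906V,S388Q,W270P,Y412C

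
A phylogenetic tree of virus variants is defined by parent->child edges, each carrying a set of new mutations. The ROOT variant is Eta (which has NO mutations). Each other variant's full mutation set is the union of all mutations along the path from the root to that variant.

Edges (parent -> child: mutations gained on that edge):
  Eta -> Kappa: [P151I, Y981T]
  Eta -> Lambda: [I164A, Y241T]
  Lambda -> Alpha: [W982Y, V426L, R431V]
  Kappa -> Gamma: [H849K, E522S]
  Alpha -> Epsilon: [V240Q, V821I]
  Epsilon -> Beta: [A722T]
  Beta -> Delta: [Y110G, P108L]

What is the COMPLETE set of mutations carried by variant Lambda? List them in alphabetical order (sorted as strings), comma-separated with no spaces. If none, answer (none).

At Eta: gained [] -> total []
At Lambda: gained ['I164A', 'Y241T'] -> total ['I164A', 'Y241T']

Answer: I164A,Y241T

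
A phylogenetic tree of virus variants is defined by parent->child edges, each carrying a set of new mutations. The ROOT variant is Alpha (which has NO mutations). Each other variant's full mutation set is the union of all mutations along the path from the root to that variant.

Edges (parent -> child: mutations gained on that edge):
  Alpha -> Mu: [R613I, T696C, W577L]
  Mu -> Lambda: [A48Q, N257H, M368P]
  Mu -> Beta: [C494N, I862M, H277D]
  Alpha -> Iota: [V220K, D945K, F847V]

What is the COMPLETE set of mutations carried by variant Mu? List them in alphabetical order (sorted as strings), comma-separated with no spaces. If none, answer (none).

Answer: R613I,T696C,W577L

Derivation:
At Alpha: gained [] -> total []
At Mu: gained ['R613I', 'T696C', 'W577L'] -> total ['R613I', 'T696C', 'W577L']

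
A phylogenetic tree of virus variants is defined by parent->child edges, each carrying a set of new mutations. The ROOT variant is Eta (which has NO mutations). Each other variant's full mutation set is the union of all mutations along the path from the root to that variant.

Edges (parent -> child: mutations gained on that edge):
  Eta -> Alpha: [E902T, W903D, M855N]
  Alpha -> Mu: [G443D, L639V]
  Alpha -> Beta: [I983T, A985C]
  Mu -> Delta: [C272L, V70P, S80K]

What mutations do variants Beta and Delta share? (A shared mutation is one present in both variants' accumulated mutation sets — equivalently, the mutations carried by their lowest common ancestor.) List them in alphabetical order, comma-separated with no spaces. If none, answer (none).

Answer: E902T,M855N,W903D

Derivation:
Accumulating mutations along path to Beta:
  At Eta: gained [] -> total []
  At Alpha: gained ['E902T', 'W903D', 'M855N'] -> total ['E902T', 'M855N', 'W903D']
  At Beta: gained ['I983T', 'A985C'] -> total ['A985C', 'E902T', 'I983T', 'M855N', 'W903D']
Mutations(Beta) = ['A985C', 'E902T', 'I983T', 'M855N', 'W903D']
Accumulating mutations along path to Delta:
  At Eta: gained [] -> total []
  At Alpha: gained ['E902T', 'W903D', 'M855N'] -> total ['E902T', 'M855N', 'W903D']
  At Mu: gained ['G443D', 'L639V'] -> total ['E902T', 'G443D', 'L639V', 'M855N', 'W903D']
  At Delta: gained ['C272L', 'V70P', 'S80K'] -> total ['C272L', 'E902T', 'G443D', 'L639V', 'M855N', 'S80K', 'V70P', 'W903D']
Mutations(Delta) = ['C272L', 'E902T', 'G443D', 'L639V', 'M855N', 'S80K', 'V70P', 'W903D']
Intersection: ['A985C', 'E902T', 'I983T', 'M855N', 'W903D'] ∩ ['C272L', 'E902T', 'G443D', 'L639V', 'M855N', 'S80K', 'V70P', 'W903D'] = ['E902T', 'M855N', 'W903D']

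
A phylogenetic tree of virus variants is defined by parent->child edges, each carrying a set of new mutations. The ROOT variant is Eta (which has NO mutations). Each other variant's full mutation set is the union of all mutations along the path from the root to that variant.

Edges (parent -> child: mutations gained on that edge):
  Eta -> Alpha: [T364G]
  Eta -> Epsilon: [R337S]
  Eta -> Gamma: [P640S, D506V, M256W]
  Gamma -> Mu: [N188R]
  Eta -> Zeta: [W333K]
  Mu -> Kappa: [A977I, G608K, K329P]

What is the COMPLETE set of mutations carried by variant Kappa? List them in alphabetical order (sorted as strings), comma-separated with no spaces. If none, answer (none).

Answer: A977I,D506V,G608K,K329P,M256W,N188R,P640S

Derivation:
At Eta: gained [] -> total []
At Gamma: gained ['P640S', 'D506V', 'M256W'] -> total ['D506V', 'M256W', 'P640S']
At Mu: gained ['N188R'] -> total ['D506V', 'M256W', 'N188R', 'P640S']
At Kappa: gained ['A977I', 'G608K', 'K329P'] -> total ['A977I', 'D506V', 'G608K', 'K329P', 'M256W', 'N188R', 'P640S']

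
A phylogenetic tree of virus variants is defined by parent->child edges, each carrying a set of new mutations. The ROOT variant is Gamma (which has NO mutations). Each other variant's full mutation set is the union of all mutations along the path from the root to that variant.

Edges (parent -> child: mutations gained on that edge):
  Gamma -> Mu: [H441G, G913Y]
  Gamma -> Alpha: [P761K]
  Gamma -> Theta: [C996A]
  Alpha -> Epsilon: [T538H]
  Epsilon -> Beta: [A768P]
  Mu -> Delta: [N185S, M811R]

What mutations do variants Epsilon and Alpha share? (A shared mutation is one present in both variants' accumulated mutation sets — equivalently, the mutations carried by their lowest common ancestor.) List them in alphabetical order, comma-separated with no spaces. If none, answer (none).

Accumulating mutations along path to Epsilon:
  At Gamma: gained [] -> total []
  At Alpha: gained ['P761K'] -> total ['P761K']
  At Epsilon: gained ['T538H'] -> total ['P761K', 'T538H']
Mutations(Epsilon) = ['P761K', 'T538H']
Accumulating mutations along path to Alpha:
  At Gamma: gained [] -> total []
  At Alpha: gained ['P761K'] -> total ['P761K']
Mutations(Alpha) = ['P761K']
Intersection: ['P761K', 'T538H'] ∩ ['P761K'] = ['P761K']

Answer: P761K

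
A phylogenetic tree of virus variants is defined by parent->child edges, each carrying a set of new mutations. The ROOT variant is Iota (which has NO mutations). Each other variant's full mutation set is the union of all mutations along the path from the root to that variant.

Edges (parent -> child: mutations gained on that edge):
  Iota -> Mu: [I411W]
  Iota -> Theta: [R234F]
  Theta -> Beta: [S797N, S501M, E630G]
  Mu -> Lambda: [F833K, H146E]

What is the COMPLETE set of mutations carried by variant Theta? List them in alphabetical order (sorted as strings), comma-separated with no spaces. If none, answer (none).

At Iota: gained [] -> total []
At Theta: gained ['R234F'] -> total ['R234F']

Answer: R234F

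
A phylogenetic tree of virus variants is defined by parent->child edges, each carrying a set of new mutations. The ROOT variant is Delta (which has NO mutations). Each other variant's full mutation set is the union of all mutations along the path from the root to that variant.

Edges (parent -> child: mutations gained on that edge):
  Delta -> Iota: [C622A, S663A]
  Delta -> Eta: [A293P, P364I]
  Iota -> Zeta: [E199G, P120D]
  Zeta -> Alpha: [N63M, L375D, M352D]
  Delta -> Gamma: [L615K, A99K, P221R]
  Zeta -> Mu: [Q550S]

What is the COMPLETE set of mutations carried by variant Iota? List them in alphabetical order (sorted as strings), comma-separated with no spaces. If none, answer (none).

At Delta: gained [] -> total []
At Iota: gained ['C622A', 'S663A'] -> total ['C622A', 'S663A']

Answer: C622A,S663A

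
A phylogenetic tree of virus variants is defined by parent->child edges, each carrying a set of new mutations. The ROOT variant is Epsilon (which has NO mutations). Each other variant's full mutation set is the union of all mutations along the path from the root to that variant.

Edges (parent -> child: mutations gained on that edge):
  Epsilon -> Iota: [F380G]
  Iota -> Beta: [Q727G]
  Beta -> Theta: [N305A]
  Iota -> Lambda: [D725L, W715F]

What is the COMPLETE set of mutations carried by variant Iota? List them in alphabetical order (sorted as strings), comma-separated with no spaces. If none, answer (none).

Answer: F380G

Derivation:
At Epsilon: gained [] -> total []
At Iota: gained ['F380G'] -> total ['F380G']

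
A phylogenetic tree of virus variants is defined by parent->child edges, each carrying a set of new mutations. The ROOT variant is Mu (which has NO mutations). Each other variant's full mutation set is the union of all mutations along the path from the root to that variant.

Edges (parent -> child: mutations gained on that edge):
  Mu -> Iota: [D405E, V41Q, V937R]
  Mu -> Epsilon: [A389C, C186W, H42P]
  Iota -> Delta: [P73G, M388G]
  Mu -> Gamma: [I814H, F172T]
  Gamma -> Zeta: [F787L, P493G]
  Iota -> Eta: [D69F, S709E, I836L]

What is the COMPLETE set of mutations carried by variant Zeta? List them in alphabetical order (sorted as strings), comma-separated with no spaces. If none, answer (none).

At Mu: gained [] -> total []
At Gamma: gained ['I814H', 'F172T'] -> total ['F172T', 'I814H']
At Zeta: gained ['F787L', 'P493G'] -> total ['F172T', 'F787L', 'I814H', 'P493G']

Answer: F172T,F787L,I814H,P493G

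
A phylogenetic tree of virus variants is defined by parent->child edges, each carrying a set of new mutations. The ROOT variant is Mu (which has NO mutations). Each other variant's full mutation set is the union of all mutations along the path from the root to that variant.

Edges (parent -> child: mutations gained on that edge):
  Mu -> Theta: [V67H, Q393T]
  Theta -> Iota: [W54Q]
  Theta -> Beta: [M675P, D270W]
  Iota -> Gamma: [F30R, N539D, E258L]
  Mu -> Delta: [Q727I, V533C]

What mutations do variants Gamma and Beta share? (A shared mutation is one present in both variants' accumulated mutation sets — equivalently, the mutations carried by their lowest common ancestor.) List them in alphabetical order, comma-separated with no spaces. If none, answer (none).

Answer: Q393T,V67H

Derivation:
Accumulating mutations along path to Gamma:
  At Mu: gained [] -> total []
  At Theta: gained ['V67H', 'Q393T'] -> total ['Q393T', 'V67H']
  At Iota: gained ['W54Q'] -> total ['Q393T', 'V67H', 'W54Q']
  At Gamma: gained ['F30R', 'N539D', 'E258L'] -> total ['E258L', 'F30R', 'N539D', 'Q393T', 'V67H', 'W54Q']
Mutations(Gamma) = ['E258L', 'F30R', 'N539D', 'Q393T', 'V67H', 'W54Q']
Accumulating mutations along path to Beta:
  At Mu: gained [] -> total []
  At Theta: gained ['V67H', 'Q393T'] -> total ['Q393T', 'V67H']
  At Beta: gained ['M675P', 'D270W'] -> total ['D270W', 'M675P', 'Q393T', 'V67H']
Mutations(Beta) = ['D270W', 'M675P', 'Q393T', 'V67H']
Intersection: ['E258L', 'F30R', 'N539D', 'Q393T', 'V67H', 'W54Q'] ∩ ['D270W', 'M675P', 'Q393T', 'V67H'] = ['Q393T', 'V67H']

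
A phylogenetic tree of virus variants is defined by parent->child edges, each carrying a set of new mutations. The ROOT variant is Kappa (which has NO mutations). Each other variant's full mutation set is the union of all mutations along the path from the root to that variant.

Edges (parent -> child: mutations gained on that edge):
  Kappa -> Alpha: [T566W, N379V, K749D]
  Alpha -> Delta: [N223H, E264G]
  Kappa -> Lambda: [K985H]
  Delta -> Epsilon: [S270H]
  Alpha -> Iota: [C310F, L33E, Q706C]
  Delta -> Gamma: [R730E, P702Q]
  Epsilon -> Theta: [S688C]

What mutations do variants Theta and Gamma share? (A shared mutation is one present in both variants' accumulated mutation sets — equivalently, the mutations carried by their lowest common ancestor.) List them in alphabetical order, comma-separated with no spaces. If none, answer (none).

Answer: E264G,K749D,N223H,N379V,T566W

Derivation:
Accumulating mutations along path to Theta:
  At Kappa: gained [] -> total []
  At Alpha: gained ['T566W', 'N379V', 'K749D'] -> total ['K749D', 'N379V', 'T566W']
  At Delta: gained ['N223H', 'E264G'] -> total ['E264G', 'K749D', 'N223H', 'N379V', 'T566W']
  At Epsilon: gained ['S270H'] -> total ['E264G', 'K749D', 'N223H', 'N379V', 'S270H', 'T566W']
  At Theta: gained ['S688C'] -> total ['E264G', 'K749D', 'N223H', 'N379V', 'S270H', 'S688C', 'T566W']
Mutations(Theta) = ['E264G', 'K749D', 'N223H', 'N379V', 'S270H', 'S688C', 'T566W']
Accumulating mutations along path to Gamma:
  At Kappa: gained [] -> total []
  At Alpha: gained ['T566W', 'N379V', 'K749D'] -> total ['K749D', 'N379V', 'T566W']
  At Delta: gained ['N223H', 'E264G'] -> total ['E264G', 'K749D', 'N223H', 'N379V', 'T566W']
  At Gamma: gained ['R730E', 'P702Q'] -> total ['E264G', 'K749D', 'N223H', 'N379V', 'P702Q', 'R730E', 'T566W']
Mutations(Gamma) = ['E264G', 'K749D', 'N223H', 'N379V', 'P702Q', 'R730E', 'T566W']
Intersection: ['E264G', 'K749D', 'N223H', 'N379V', 'S270H', 'S688C', 'T566W'] ∩ ['E264G', 'K749D', 'N223H', 'N379V', 'P702Q', 'R730E', 'T566W'] = ['E264G', 'K749D', 'N223H', 'N379V', 'T566W']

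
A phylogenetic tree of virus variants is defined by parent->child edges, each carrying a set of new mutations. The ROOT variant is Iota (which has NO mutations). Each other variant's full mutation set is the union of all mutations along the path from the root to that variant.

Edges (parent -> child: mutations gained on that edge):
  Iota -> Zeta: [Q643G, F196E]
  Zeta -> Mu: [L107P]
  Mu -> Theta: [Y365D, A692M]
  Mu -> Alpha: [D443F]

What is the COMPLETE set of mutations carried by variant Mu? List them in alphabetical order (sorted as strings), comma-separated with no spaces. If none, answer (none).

Answer: F196E,L107P,Q643G

Derivation:
At Iota: gained [] -> total []
At Zeta: gained ['Q643G', 'F196E'] -> total ['F196E', 'Q643G']
At Mu: gained ['L107P'] -> total ['F196E', 'L107P', 'Q643G']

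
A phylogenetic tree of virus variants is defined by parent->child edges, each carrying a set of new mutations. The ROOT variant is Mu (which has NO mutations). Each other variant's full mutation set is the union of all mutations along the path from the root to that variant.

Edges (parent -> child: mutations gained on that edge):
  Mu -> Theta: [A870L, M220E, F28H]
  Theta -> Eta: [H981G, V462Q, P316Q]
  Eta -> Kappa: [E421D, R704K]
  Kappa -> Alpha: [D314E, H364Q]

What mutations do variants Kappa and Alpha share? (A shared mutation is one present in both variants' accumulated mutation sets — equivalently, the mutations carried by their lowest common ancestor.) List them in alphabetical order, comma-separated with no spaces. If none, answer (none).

Accumulating mutations along path to Kappa:
  At Mu: gained [] -> total []
  At Theta: gained ['A870L', 'M220E', 'F28H'] -> total ['A870L', 'F28H', 'M220E']
  At Eta: gained ['H981G', 'V462Q', 'P316Q'] -> total ['A870L', 'F28H', 'H981G', 'M220E', 'P316Q', 'V462Q']
  At Kappa: gained ['E421D', 'R704K'] -> total ['A870L', 'E421D', 'F28H', 'H981G', 'M220E', 'P316Q', 'R704K', 'V462Q']
Mutations(Kappa) = ['A870L', 'E421D', 'F28H', 'H981G', 'M220E', 'P316Q', 'R704K', 'V462Q']
Accumulating mutations along path to Alpha:
  At Mu: gained [] -> total []
  At Theta: gained ['A870L', 'M220E', 'F28H'] -> total ['A870L', 'F28H', 'M220E']
  At Eta: gained ['H981G', 'V462Q', 'P316Q'] -> total ['A870L', 'F28H', 'H981G', 'M220E', 'P316Q', 'V462Q']
  At Kappa: gained ['E421D', 'R704K'] -> total ['A870L', 'E421D', 'F28H', 'H981G', 'M220E', 'P316Q', 'R704K', 'V462Q']
  At Alpha: gained ['D314E', 'H364Q'] -> total ['A870L', 'D314E', 'E421D', 'F28H', 'H364Q', 'H981G', 'M220E', 'P316Q', 'R704K', 'V462Q']
Mutations(Alpha) = ['A870L', 'D314E', 'E421D', 'F28H', 'H364Q', 'H981G', 'M220E', 'P316Q', 'R704K', 'V462Q']
Intersection: ['A870L', 'E421D', 'F28H', 'H981G', 'M220E', 'P316Q', 'R704K', 'V462Q'] ∩ ['A870L', 'D314E', 'E421D', 'F28H', 'H364Q', 'H981G', 'M220E', 'P316Q', 'R704K', 'V462Q'] = ['A870L', 'E421D', 'F28H', 'H981G', 'M220E', 'P316Q', 'R704K', 'V462Q']

Answer: A870L,E421D,F28H,H981G,M220E,P316Q,R704K,V462Q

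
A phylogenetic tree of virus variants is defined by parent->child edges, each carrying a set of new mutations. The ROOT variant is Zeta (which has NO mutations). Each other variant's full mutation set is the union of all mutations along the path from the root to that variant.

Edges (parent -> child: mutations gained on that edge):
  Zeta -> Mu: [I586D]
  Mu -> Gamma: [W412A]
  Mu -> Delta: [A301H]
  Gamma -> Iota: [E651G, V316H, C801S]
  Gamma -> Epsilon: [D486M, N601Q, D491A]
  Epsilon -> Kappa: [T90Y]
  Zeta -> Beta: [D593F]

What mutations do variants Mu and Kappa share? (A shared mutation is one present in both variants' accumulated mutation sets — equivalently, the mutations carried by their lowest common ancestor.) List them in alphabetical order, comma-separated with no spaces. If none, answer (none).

Answer: I586D

Derivation:
Accumulating mutations along path to Mu:
  At Zeta: gained [] -> total []
  At Mu: gained ['I586D'] -> total ['I586D']
Mutations(Mu) = ['I586D']
Accumulating mutations along path to Kappa:
  At Zeta: gained [] -> total []
  At Mu: gained ['I586D'] -> total ['I586D']
  At Gamma: gained ['W412A'] -> total ['I586D', 'W412A']
  At Epsilon: gained ['D486M', 'N601Q', 'D491A'] -> total ['D486M', 'D491A', 'I586D', 'N601Q', 'W412A']
  At Kappa: gained ['T90Y'] -> total ['D486M', 'D491A', 'I586D', 'N601Q', 'T90Y', 'W412A']
Mutations(Kappa) = ['D486M', 'D491A', 'I586D', 'N601Q', 'T90Y', 'W412A']
Intersection: ['I586D'] ∩ ['D486M', 'D491A', 'I586D', 'N601Q', 'T90Y', 'W412A'] = ['I586D']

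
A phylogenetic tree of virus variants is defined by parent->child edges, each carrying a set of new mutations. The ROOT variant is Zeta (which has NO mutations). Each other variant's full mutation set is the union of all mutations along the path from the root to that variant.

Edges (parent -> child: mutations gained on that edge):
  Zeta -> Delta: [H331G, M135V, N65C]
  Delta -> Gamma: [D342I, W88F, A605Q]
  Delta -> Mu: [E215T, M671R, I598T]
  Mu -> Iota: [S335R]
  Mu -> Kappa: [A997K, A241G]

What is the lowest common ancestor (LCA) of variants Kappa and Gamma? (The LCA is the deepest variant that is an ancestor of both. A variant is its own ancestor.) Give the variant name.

Path from root to Kappa: Zeta -> Delta -> Mu -> Kappa
  ancestors of Kappa: {Zeta, Delta, Mu, Kappa}
Path from root to Gamma: Zeta -> Delta -> Gamma
  ancestors of Gamma: {Zeta, Delta, Gamma}
Common ancestors: {Zeta, Delta}
Walk up from Gamma: Gamma (not in ancestors of Kappa), Delta (in ancestors of Kappa), Zeta (in ancestors of Kappa)
Deepest common ancestor (LCA) = Delta

Answer: Delta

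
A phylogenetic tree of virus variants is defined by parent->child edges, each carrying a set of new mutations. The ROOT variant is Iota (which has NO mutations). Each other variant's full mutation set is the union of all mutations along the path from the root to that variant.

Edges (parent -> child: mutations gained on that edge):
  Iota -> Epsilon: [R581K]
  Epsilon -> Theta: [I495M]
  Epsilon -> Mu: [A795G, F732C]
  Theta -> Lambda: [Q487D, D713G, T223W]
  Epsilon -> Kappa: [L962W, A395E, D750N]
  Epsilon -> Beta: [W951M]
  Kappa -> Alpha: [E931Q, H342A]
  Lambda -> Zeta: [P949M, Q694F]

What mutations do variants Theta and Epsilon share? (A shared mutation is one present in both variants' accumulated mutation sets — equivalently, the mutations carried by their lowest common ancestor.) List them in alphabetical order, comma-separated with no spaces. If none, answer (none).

Accumulating mutations along path to Theta:
  At Iota: gained [] -> total []
  At Epsilon: gained ['R581K'] -> total ['R581K']
  At Theta: gained ['I495M'] -> total ['I495M', 'R581K']
Mutations(Theta) = ['I495M', 'R581K']
Accumulating mutations along path to Epsilon:
  At Iota: gained [] -> total []
  At Epsilon: gained ['R581K'] -> total ['R581K']
Mutations(Epsilon) = ['R581K']
Intersection: ['I495M', 'R581K'] ∩ ['R581K'] = ['R581K']

Answer: R581K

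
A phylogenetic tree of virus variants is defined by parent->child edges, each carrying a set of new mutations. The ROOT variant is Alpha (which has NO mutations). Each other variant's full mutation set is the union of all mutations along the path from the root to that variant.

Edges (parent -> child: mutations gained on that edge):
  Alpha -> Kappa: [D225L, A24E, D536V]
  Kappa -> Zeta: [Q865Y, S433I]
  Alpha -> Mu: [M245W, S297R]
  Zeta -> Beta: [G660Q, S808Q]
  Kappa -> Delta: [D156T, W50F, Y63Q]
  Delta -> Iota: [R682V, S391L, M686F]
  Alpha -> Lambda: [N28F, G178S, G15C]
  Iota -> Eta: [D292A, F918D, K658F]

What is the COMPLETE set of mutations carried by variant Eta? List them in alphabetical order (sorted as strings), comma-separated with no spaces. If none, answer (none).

At Alpha: gained [] -> total []
At Kappa: gained ['D225L', 'A24E', 'D536V'] -> total ['A24E', 'D225L', 'D536V']
At Delta: gained ['D156T', 'W50F', 'Y63Q'] -> total ['A24E', 'D156T', 'D225L', 'D536V', 'W50F', 'Y63Q']
At Iota: gained ['R682V', 'S391L', 'M686F'] -> total ['A24E', 'D156T', 'D225L', 'D536V', 'M686F', 'R682V', 'S391L', 'W50F', 'Y63Q']
At Eta: gained ['D292A', 'F918D', 'K658F'] -> total ['A24E', 'D156T', 'D225L', 'D292A', 'D536V', 'F918D', 'K658F', 'M686F', 'R682V', 'S391L', 'W50F', 'Y63Q']

Answer: A24E,D156T,D225L,D292A,D536V,F918D,K658F,M686F,R682V,S391L,W50F,Y63Q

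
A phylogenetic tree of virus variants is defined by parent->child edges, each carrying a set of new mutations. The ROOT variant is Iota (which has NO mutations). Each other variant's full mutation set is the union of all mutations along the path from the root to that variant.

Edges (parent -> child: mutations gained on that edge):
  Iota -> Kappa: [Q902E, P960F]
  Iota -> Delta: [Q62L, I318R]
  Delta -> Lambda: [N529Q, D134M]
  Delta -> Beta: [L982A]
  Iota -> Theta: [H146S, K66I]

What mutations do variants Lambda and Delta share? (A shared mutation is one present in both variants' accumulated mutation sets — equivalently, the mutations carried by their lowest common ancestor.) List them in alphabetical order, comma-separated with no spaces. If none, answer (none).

Answer: I318R,Q62L

Derivation:
Accumulating mutations along path to Lambda:
  At Iota: gained [] -> total []
  At Delta: gained ['Q62L', 'I318R'] -> total ['I318R', 'Q62L']
  At Lambda: gained ['N529Q', 'D134M'] -> total ['D134M', 'I318R', 'N529Q', 'Q62L']
Mutations(Lambda) = ['D134M', 'I318R', 'N529Q', 'Q62L']
Accumulating mutations along path to Delta:
  At Iota: gained [] -> total []
  At Delta: gained ['Q62L', 'I318R'] -> total ['I318R', 'Q62L']
Mutations(Delta) = ['I318R', 'Q62L']
Intersection: ['D134M', 'I318R', 'N529Q', 'Q62L'] ∩ ['I318R', 'Q62L'] = ['I318R', 'Q62L']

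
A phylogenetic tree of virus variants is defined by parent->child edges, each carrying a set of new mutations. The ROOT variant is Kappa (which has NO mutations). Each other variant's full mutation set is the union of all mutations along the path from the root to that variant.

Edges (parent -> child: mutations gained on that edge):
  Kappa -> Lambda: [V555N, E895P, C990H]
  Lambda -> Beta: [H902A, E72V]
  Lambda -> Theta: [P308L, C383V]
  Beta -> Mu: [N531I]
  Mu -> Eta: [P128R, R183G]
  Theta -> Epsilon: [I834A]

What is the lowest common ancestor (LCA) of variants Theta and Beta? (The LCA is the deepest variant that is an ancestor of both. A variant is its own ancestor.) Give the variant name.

Answer: Lambda

Derivation:
Path from root to Theta: Kappa -> Lambda -> Theta
  ancestors of Theta: {Kappa, Lambda, Theta}
Path from root to Beta: Kappa -> Lambda -> Beta
  ancestors of Beta: {Kappa, Lambda, Beta}
Common ancestors: {Kappa, Lambda}
Walk up from Beta: Beta (not in ancestors of Theta), Lambda (in ancestors of Theta), Kappa (in ancestors of Theta)
Deepest common ancestor (LCA) = Lambda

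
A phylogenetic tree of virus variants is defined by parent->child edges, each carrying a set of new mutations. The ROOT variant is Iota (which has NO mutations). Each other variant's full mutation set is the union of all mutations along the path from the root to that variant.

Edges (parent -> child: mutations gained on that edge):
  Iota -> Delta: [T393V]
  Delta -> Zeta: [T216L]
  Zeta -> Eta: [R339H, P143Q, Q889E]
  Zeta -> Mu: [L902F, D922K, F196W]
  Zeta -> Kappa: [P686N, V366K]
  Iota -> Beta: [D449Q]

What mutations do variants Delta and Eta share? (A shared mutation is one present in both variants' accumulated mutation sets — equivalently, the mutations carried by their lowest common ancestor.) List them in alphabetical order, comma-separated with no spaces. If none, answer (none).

Accumulating mutations along path to Delta:
  At Iota: gained [] -> total []
  At Delta: gained ['T393V'] -> total ['T393V']
Mutations(Delta) = ['T393V']
Accumulating mutations along path to Eta:
  At Iota: gained [] -> total []
  At Delta: gained ['T393V'] -> total ['T393V']
  At Zeta: gained ['T216L'] -> total ['T216L', 'T393V']
  At Eta: gained ['R339H', 'P143Q', 'Q889E'] -> total ['P143Q', 'Q889E', 'R339H', 'T216L', 'T393V']
Mutations(Eta) = ['P143Q', 'Q889E', 'R339H', 'T216L', 'T393V']
Intersection: ['T393V'] ∩ ['P143Q', 'Q889E', 'R339H', 'T216L', 'T393V'] = ['T393V']

Answer: T393V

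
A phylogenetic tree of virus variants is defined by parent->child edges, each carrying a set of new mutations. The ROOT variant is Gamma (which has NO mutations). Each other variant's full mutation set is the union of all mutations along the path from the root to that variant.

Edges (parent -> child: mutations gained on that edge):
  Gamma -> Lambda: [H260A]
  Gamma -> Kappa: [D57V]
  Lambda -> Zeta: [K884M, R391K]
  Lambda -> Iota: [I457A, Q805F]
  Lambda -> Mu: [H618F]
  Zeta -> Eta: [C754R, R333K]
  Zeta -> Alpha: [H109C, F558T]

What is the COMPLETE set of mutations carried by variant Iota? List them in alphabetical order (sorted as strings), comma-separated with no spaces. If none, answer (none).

Answer: H260A,I457A,Q805F

Derivation:
At Gamma: gained [] -> total []
At Lambda: gained ['H260A'] -> total ['H260A']
At Iota: gained ['I457A', 'Q805F'] -> total ['H260A', 'I457A', 'Q805F']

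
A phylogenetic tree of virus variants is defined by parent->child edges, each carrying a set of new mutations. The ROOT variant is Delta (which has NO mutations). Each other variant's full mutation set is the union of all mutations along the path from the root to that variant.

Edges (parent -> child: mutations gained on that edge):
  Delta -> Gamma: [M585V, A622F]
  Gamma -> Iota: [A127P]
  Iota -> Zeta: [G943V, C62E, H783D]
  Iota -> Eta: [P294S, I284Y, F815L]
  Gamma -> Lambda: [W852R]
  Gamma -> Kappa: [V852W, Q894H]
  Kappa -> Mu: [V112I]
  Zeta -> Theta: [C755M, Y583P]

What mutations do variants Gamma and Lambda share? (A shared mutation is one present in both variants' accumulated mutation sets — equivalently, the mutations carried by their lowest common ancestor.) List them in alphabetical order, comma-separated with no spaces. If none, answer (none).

Accumulating mutations along path to Gamma:
  At Delta: gained [] -> total []
  At Gamma: gained ['M585V', 'A622F'] -> total ['A622F', 'M585V']
Mutations(Gamma) = ['A622F', 'M585V']
Accumulating mutations along path to Lambda:
  At Delta: gained [] -> total []
  At Gamma: gained ['M585V', 'A622F'] -> total ['A622F', 'M585V']
  At Lambda: gained ['W852R'] -> total ['A622F', 'M585V', 'W852R']
Mutations(Lambda) = ['A622F', 'M585V', 'W852R']
Intersection: ['A622F', 'M585V'] ∩ ['A622F', 'M585V', 'W852R'] = ['A622F', 'M585V']

Answer: A622F,M585V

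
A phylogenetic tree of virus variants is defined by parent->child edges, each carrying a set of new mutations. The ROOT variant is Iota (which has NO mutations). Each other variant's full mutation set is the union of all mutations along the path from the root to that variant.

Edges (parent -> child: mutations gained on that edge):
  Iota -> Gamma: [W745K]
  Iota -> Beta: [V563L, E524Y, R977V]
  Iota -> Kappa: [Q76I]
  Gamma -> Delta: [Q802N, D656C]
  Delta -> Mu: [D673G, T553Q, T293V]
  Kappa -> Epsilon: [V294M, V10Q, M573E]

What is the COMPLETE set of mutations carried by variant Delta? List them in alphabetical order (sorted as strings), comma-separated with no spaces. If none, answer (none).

At Iota: gained [] -> total []
At Gamma: gained ['W745K'] -> total ['W745K']
At Delta: gained ['Q802N', 'D656C'] -> total ['D656C', 'Q802N', 'W745K']

Answer: D656C,Q802N,W745K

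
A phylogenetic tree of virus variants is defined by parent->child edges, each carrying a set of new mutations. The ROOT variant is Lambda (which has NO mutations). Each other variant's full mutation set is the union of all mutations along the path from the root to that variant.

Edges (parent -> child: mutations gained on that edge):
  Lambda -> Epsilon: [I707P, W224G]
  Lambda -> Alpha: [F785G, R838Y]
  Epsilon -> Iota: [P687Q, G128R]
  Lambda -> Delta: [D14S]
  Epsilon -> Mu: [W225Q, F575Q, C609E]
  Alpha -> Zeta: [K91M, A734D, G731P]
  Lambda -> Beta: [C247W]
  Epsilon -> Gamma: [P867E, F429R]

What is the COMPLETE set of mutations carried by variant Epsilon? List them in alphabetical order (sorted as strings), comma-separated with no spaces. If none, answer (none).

At Lambda: gained [] -> total []
At Epsilon: gained ['I707P', 'W224G'] -> total ['I707P', 'W224G']

Answer: I707P,W224G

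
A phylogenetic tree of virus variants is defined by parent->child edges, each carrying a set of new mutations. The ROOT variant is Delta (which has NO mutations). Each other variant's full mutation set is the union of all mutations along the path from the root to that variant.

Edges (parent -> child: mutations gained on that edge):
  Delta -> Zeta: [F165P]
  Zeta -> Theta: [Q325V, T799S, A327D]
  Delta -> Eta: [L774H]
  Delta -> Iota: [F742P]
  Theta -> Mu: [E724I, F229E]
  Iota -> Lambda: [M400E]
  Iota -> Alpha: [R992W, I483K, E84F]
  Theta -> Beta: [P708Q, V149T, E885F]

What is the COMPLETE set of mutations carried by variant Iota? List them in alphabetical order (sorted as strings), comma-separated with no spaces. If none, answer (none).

Answer: F742P

Derivation:
At Delta: gained [] -> total []
At Iota: gained ['F742P'] -> total ['F742P']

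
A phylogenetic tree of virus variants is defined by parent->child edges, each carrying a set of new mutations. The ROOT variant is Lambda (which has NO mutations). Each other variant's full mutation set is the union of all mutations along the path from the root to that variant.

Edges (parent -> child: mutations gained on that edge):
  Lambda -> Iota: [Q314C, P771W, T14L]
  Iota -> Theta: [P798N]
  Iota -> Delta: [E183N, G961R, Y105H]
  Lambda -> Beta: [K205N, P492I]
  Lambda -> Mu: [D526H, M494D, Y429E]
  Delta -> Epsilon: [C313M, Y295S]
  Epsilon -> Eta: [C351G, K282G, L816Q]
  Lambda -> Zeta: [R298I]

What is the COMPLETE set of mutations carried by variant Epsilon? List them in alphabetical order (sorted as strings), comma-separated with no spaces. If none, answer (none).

Answer: C313M,E183N,G961R,P771W,Q314C,T14L,Y105H,Y295S

Derivation:
At Lambda: gained [] -> total []
At Iota: gained ['Q314C', 'P771W', 'T14L'] -> total ['P771W', 'Q314C', 'T14L']
At Delta: gained ['E183N', 'G961R', 'Y105H'] -> total ['E183N', 'G961R', 'P771W', 'Q314C', 'T14L', 'Y105H']
At Epsilon: gained ['C313M', 'Y295S'] -> total ['C313M', 'E183N', 'G961R', 'P771W', 'Q314C', 'T14L', 'Y105H', 'Y295S']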